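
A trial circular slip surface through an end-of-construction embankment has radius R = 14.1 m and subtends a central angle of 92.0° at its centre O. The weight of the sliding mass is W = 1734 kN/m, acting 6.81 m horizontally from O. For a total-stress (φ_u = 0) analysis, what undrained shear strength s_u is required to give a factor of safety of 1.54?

FS = s_u·L_a·R / (W·d), so s_u = FS·W·d / (L_a·R).
Arc length L_a = R·θ = 14.1·(92.0°·π/180) = 14.1·1.6057 = 22.64 m
s_u = 1.54·1734·6.81 / (22.64·14.1) = 18185.2 / 319.23 = 56.97 kPa

s_u = 57.0 kPa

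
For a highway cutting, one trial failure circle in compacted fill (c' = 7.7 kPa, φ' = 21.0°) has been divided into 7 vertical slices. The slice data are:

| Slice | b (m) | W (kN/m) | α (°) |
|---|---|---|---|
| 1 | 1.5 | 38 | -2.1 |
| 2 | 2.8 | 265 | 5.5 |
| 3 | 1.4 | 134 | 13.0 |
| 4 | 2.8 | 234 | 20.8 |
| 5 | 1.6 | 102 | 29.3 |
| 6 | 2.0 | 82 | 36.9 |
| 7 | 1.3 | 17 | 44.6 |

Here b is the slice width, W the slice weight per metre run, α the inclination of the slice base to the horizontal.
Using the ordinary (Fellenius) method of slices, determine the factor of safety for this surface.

Ordinary method of slices: FS = Σ[c'·Δl_i + (W_i cosα_i)·tanφ'] / Σ W_i sinα_i, with Δl_i = b_i / cosα_i.
Slice 1: Δl = 1.5/cos(-2.1°) = 1.501 m; N'_1 = 38·cos(-2.1°) = 38.0; c'Δl = 11.56; W sinα = -1.4
Slice 2: Δl = 2.8/cos5.5° = 2.813 m; N'_2 = 265·cos5.5° = 263.8; c'Δl = 21.66; W sinα = 25.4
Slice 3: Δl = 1.4/cos13.0° = 1.437 m; N'_3 = 134·cos13.0° = 130.6; c'Δl = 11.06; W sinα = 30.1
Slice 4: Δl = 2.8/cos20.8° = 2.995 m; N'_4 = 234·cos20.8° = 218.7; c'Δl = 23.06; W sinα = 83.1
Slice 5: Δl = 1.6/cos29.3° = 1.835 m; N'_5 = 102·cos29.3° = 89.0; c'Δl = 14.13; W sinα = 49.9
Slice 6: Δl = 2.0/cos36.9° = 2.501 m; N'_6 = 82·cos36.9° = 65.6; c'Δl = 19.26; W sinα = 49.2
Slice 7: Δl = 1.3/cos44.6° = 1.826 m; N'_7 = 17·cos44.6° = 12.1; c'Δl = 14.06; W sinα = 11.9
Σc'Δl = 114.8 kN/m; ΣN' = 817.7 kN/m; ΣW sinα = 248.3 kN/m
Resisting = 114.8 + 817.7·tan21.0° = 114.8 + 313.9 = 428.7 kN/m
FS = 428.7 / 248.3 = 1.726

FS = 1.73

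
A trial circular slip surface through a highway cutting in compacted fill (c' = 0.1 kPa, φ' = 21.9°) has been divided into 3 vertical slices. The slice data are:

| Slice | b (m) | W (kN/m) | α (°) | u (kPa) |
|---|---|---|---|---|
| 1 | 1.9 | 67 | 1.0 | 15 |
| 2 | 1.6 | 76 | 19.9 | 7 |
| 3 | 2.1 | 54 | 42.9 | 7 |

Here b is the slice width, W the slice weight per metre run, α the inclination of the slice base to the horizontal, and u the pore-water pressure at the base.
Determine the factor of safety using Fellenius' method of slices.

FS = 0.75

Ordinary method of slices: FS = Σ[c'·Δl_i + (W_i cosα_i − u_i·Δl_i)·tanφ'] / Σ W_i sinα_i, with Δl_i = b_i / cosα_i.
Slice 1: Δl = 1.9/cos1.0° = 1.900 m; N'_1 = 67·cos1.0° − 15·1.900 = 38.5; c'Δl = 0.19; W sinα = 1.2
Slice 2: Δl = 1.6/cos19.9° = 1.702 m; N'_2 = 76·cos19.9° − 7·1.702 = 59.6; c'Δl = 0.17; W sinα = 25.9
Slice 3: Δl = 2.1/cos42.9° = 2.867 m; N'_3 = 54·cos42.9° − 7·2.867 = 19.5; c'Δl = 0.29; W sinα = 36.8
Σc'Δl = 0.6 kN/m; ΣN' = 117.5 kN/m; ΣW sinα = 63.8 kN/m
Resisting = 0.6 + 117.5·tan21.9° = 0.6 + 47.2 = 47.9 kN/m
FS = 47.9 / 63.8 = 0.751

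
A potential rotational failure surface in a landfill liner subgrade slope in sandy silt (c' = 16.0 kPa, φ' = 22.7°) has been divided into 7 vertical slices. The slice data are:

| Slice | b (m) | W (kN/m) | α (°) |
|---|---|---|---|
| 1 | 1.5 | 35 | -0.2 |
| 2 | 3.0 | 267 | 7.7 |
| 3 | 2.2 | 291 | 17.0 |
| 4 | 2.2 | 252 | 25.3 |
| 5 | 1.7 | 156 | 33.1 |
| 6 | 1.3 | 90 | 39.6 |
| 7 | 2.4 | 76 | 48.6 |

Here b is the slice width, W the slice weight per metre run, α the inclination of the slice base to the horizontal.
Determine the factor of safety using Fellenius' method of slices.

FS = 1.65

Ordinary method of slices: FS = Σ[c'·Δl_i + (W_i cosα_i)·tanφ'] / Σ W_i sinα_i, with Δl_i = b_i / cosα_i.
Slice 1: Δl = 1.5/cos(-0.2°) = 1.500 m; N'_1 = 35·cos(-0.2°) = 35.0; c'Δl = 24.00; W sinα = -0.1
Slice 2: Δl = 3.0/cos7.7° = 3.027 m; N'_2 = 267·cos7.7° = 264.6; c'Δl = 48.44; W sinα = 35.8
Slice 3: Δl = 2.2/cos17.0° = 2.301 m; N'_3 = 291·cos17.0° = 278.3; c'Δl = 36.81; W sinα = 85.1
Slice 4: Δl = 2.2/cos25.3° = 2.433 m; N'_4 = 252·cos25.3° = 227.8; c'Δl = 38.93; W sinα = 107.7
Slice 5: Δl = 1.7/cos33.1° = 2.029 m; N'_5 = 156·cos33.1° = 130.7; c'Δl = 32.47; W sinα = 85.2
Slice 6: Δl = 1.3/cos39.6° = 1.687 m; N'_6 = 90·cos39.6° = 69.3; c'Δl = 26.99; W sinα = 57.4
Slice 7: Δl = 2.4/cos48.6° = 3.629 m; N'_7 = 76·cos48.6° = 50.3; c'Δl = 58.07; W sinα = 57.0
Σc'Δl = 265.7 kN/m; ΣN' = 1056.0 kN/m; ΣW sinα = 428.0 kN/m
Resisting = 265.7 + 1056.0·tan22.7° = 265.7 + 441.7 = 707.4 kN/m
FS = 707.4 / 428.0 = 1.653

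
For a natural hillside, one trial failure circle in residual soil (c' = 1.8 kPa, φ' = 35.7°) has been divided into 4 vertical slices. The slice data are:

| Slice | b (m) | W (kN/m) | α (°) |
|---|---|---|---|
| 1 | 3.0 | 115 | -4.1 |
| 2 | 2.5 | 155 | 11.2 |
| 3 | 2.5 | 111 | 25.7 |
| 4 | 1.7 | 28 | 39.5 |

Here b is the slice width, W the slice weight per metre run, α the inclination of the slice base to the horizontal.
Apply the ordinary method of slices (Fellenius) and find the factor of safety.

FS = 3.39

Ordinary method of slices: FS = Σ[c'·Δl_i + (W_i cosα_i)·tanφ'] / Σ W_i sinα_i, with Δl_i = b_i / cosα_i.
Slice 1: Δl = 3.0/cos(-4.1°) = 3.008 m; N'_1 = 115·cos(-4.1°) = 114.7; c'Δl = 5.41; W sinα = -8.2
Slice 2: Δl = 2.5/cos11.2° = 2.549 m; N'_2 = 155·cos11.2° = 152.0; c'Δl = 4.59; W sinα = 30.1
Slice 3: Δl = 2.5/cos25.7° = 2.774 m; N'_3 = 111·cos25.7° = 100.0; c'Δl = 4.99; W sinα = 48.1
Slice 4: Δl = 1.7/cos39.5° = 2.203 m; N'_4 = 28·cos39.5° = 21.6; c'Δl = 3.97; W sinα = 17.8
Σc'Δl = 19.0 kN/m; ΣN' = 388.4 kN/m; ΣW sinα = 87.8 kN/m
Resisting = 19.0 + 388.4·tan35.7° = 19.0 + 279.1 = 298.0 kN/m
FS = 298.0 / 87.8 = 3.393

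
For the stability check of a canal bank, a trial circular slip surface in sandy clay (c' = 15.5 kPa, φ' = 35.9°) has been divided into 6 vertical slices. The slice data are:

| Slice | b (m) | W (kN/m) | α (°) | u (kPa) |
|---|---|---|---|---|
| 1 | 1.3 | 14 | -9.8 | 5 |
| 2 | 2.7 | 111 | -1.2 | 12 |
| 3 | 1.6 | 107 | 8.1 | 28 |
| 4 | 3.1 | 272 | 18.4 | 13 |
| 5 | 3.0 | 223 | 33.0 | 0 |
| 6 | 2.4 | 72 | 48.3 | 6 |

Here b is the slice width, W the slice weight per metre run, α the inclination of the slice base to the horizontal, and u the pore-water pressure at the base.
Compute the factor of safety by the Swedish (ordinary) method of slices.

FS = 2.45

Ordinary method of slices: FS = Σ[c'·Δl_i + (W_i cosα_i − u_i·Δl_i)·tanφ'] / Σ W_i sinα_i, with Δl_i = b_i / cosα_i.
Slice 1: Δl = 1.3/cos(-9.8°) = 1.319 m; N'_1 = 14·cos(-9.8°) − 5·1.319 = 7.2; c'Δl = 20.45; W sinα = -2.4
Slice 2: Δl = 2.7/cos(-1.2°) = 2.701 m; N'_2 = 111·cos(-1.2°) − 12·2.701 = 78.6; c'Δl = 41.86; W sinα = -2.3
Slice 3: Δl = 1.6/cos8.1° = 1.616 m; N'_3 = 107·cos8.1° − 28·1.616 = 60.7; c'Δl = 25.05; W sinα = 15.1
Slice 4: Δl = 3.1/cos18.4° = 3.267 m; N'_4 = 272·cos18.4° − 13·3.267 = 215.6; c'Δl = 50.64; W sinα = 85.9
Slice 5: Δl = 3.0/cos33.0° = 3.577 m; N'_5 = 223·cos33.0° − 0·3.577 = 187.0; c'Δl = 55.44; W sinα = 121.5
Slice 6: Δl = 2.4/cos48.3° = 3.608 m; N'_6 = 72·cos48.3° − 6·3.608 = 26.2; c'Δl = 55.92; W sinα = 53.8
Σc'Δl = 249.4 kN/m; ΣN' = 575.3 kN/m; ΣW sinα = 271.4 kN/m
Resisting = 249.4 + 575.3·tan35.9° = 249.4 + 416.5 = 665.8 kN/m
FS = 665.8 / 271.4 = 2.453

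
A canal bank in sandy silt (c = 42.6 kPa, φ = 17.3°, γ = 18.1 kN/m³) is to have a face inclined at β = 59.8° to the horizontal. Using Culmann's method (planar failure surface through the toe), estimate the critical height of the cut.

H_c = 29.57 m

Culmann's analysis gives the critical failure plane at α_cr = (β + φ)/2 = (59.8 + 17.3)/2 = 38.5°, and the critical height
H_c = (4c/γ) · sinβ cosφ / [1 − cos(β − φ)]
    = (4·42.6/18.1) · sin59.8°·cos17.3° / [1 − cos(42.5°)]
    = 9.414 · 0.8643·0.9548 / [1 − 0.7373]
    = 9.414 · 0.8252 / 0.2627
    = 29.57 m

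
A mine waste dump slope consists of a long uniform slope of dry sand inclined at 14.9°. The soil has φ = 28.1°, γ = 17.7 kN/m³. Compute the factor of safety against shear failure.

FS = 2.01

For a dry cohesionless infinite slope the factor of safety is FS = tanφ / tanβ.
FS = tan28.1° / tan14.9° = 0.5340 / 0.2661 = 2.007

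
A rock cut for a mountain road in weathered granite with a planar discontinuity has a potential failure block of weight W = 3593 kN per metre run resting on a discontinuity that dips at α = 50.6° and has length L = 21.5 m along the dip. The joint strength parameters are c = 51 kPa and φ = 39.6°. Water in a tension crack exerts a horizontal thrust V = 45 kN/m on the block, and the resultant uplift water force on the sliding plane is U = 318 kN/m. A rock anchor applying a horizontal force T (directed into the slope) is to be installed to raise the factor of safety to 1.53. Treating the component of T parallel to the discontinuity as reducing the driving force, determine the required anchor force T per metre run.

T = 994 kN/m

Resolving forces along and normal to the sliding plane, with the horizontal anchor force T adding T·sinα to the effective normal force and T·cosα acting up the plane against the driving force:
FS = [cL + (W cosα − U − V sinα + T sinα) tanφ] / [W sinα + V cosα − T cosα]
Without the anchor: N' = 1927.8 kN/m, driving T_d = 2805.0 kN/m, resisting R = 51·21.5 + 1927.8·tan39.6° = 2691.3 kN/m, FS = 0.96.
Setting FS = 1.53 and solving for T:
1.53·(2805.0 − T cos50.6°) = 2691.3 + T sin50.6°·tan39.6°
T·(sin50.6°·tan39.6° + 1.53·cos50.6°) = 1.53·2805.0 − 2691.3
T·(0.7727·0.8273 + 1.53·0.6347) = 4291.6 − 2691.3 = 1600.3
T·1.6104 = 1600.3
T = 993.7 kN/m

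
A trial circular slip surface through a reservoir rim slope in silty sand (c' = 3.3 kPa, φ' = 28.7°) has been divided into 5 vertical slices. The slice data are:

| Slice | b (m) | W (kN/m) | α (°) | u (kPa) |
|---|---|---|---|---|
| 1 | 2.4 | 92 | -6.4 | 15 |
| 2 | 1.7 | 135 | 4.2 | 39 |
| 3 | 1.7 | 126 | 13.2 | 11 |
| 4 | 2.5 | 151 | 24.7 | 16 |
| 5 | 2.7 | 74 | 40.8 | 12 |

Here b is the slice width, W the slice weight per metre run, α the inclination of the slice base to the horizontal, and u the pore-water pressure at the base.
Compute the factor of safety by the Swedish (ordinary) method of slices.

Ordinary method of slices: FS = Σ[c'·Δl_i + (W_i cosα_i − u_i·Δl_i)·tanφ'] / Σ W_i sinα_i, with Δl_i = b_i / cosα_i.
Slice 1: Δl = 2.4/cos(-6.4°) = 2.415 m; N'_1 = 92·cos(-6.4°) − 15·2.415 = 55.2; c'Δl = 7.97; W sinα = -10.3
Slice 2: Δl = 1.7/cos4.2° = 1.705 m; N'_2 = 135·cos4.2° − 39·1.705 = 68.2; c'Δl = 5.63; W sinα = 9.9
Slice 3: Δl = 1.7/cos13.2° = 1.746 m; N'_3 = 126·cos13.2° − 11·1.746 = 103.5; c'Δl = 5.76; W sinα = 28.8
Slice 4: Δl = 2.5/cos24.7° = 2.752 m; N'_4 = 151·cos24.7° − 16·2.752 = 93.2; c'Δl = 9.08; W sinα = 63.1
Slice 5: Δl = 2.7/cos40.8° = 3.567 m; N'_5 = 74·cos40.8° − 12·3.567 = 13.2; c'Δl = 11.77; W sinα = 48.4
Σc'Δl = 40.2 kN/m; ΣN' = 333.2 kN/m; ΣW sinα = 139.9 kN/m
Resisting = 40.2 + 333.2·tan28.7° = 40.2 + 182.4 = 222.6 kN/m
FS = 222.6 / 139.9 = 1.592

FS = 1.59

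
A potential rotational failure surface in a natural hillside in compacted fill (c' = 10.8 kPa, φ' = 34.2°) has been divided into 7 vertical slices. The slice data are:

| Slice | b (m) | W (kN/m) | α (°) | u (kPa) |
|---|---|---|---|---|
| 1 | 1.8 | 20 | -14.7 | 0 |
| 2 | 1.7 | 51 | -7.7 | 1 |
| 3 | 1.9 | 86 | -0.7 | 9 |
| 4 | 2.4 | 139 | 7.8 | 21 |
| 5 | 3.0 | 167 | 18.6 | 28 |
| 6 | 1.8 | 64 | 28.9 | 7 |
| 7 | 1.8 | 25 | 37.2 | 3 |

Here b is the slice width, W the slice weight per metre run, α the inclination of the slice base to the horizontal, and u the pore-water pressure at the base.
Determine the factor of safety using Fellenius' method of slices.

FS = 3.83

Ordinary method of slices: FS = Σ[c'·Δl_i + (W_i cosα_i − u_i·Δl_i)·tanφ'] / Σ W_i sinα_i, with Δl_i = b_i / cosα_i.
Slice 1: Δl = 1.8/cos(-14.7°) = 1.861 m; N'_1 = 20·cos(-14.7°) − 0·1.861 = 19.3; c'Δl = 20.10; W sinα = -5.1
Slice 2: Δl = 1.7/cos(-7.7°) = 1.715 m; N'_2 = 51·cos(-7.7°) − 1·1.715 = 48.8; c'Δl = 18.53; W sinα = -6.8
Slice 3: Δl = 1.9/cos(-0.7°) = 1.900 m; N'_3 = 86·cos(-0.7°) − 9·1.900 = 68.9; c'Δl = 20.52; W sinα = -1.1
Slice 4: Δl = 2.4/cos7.8° = 2.422 m; N'_4 = 139·cos7.8° − 21·2.422 = 86.8; c'Δl = 26.16; W sinα = 18.9
Slice 5: Δl = 3.0/cos18.6° = 3.165 m; N'_5 = 167·cos18.6° − 28·3.165 = 69.6; c'Δl = 34.19; W sinα = 53.3
Slice 6: Δl = 1.8/cos28.9° = 2.056 m; N'_6 = 64·cos28.9° − 7·2.056 = 41.6; c'Δl = 22.21; W sinα = 30.9
Slice 7: Δl = 1.8/cos37.2° = 2.260 m; N'_7 = 25·cos37.2° − 3·2.260 = 13.1; c'Δl = 24.41; W sinα = 15.1
Σc'Δl = 166.1 kN/m; ΣN' = 348.3 kN/m; ΣW sinα = 105.2 kN/m
Resisting = 166.1 + 348.3·tan34.2° = 166.1 + 236.7 = 402.8 kN/m
FS = 402.8 / 105.2 = 3.829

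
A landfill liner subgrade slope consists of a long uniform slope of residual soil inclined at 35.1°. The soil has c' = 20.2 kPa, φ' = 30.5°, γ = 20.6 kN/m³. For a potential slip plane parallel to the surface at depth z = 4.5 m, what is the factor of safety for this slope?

For an infinite slope with a slip plane parallel to the surface (no pore pressure): FS = [c' + γz cos²β tanφ'] / [γz sinβ cosβ].
γz = 20.6·4.5 = 92.70 kN/m²
Numerator = 20.2 + 92.70·cos²35.1°·tan30.5° = 20.2 + 92.70·0.6694·0.5890 = 56.751 kPa
Denominator = 92.70·sin35.1°·cos35.1° = 92.70·0.5750·0.8181 = 43.610 kPa
FS = 56.751 / 43.610 = 1.301

FS = 1.30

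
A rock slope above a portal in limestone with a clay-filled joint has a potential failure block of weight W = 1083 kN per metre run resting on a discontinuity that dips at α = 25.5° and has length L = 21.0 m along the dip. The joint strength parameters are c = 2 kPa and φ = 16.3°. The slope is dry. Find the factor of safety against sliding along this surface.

FS = 0.70

Resolving the block weight along and normal to the plane and applying the Mohr–Coulomb strength on the joint:
N' = W cosα = 1083·cos25.5° = 977.5 kN/m
Driving force T = W sinα = 1083·sin25.5° = 466.2 kN/m
Resisting force R = c·L + N'·tanφ = 2·21.0 + 977.5·tan16.3° = 42.0 + 285.8 = 327.8 kN/m
FS = R / T = 327.8 / 466.2 = 0.703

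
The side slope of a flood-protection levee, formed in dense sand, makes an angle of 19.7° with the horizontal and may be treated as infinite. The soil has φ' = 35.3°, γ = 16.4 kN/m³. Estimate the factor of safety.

FS = 1.98

For a dry cohesionless infinite slope the factor of safety is FS = tanφ' / tanβ.
FS = tan35.3° / tan19.7° = 0.7080 / 0.3581 = 1.977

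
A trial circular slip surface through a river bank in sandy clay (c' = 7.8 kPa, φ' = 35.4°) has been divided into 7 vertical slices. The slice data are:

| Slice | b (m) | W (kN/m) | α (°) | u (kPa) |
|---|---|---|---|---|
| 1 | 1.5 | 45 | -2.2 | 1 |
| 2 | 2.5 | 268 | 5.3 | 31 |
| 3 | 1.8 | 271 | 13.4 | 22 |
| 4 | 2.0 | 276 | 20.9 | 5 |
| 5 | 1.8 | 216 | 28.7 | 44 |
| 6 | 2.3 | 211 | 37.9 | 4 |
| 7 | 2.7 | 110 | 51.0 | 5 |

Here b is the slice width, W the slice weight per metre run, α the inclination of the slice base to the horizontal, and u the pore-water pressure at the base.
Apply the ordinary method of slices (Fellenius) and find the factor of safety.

FS = 1.69

Ordinary method of slices: FS = Σ[c'·Δl_i + (W_i cosα_i − u_i·Δl_i)·tanφ'] / Σ W_i sinα_i, with Δl_i = b_i / cosα_i.
Slice 1: Δl = 1.5/cos(-2.2°) = 1.501 m; N'_1 = 45·cos(-2.2°) − 1·1.501 = 43.5; c'Δl = 11.71; W sinα = -1.7
Slice 2: Δl = 2.5/cos5.3° = 2.511 m; N'_2 = 268·cos5.3° − 31·2.511 = 189.0; c'Δl = 19.58; W sinα = 24.8
Slice 3: Δl = 1.8/cos13.4° = 1.850 m; N'_3 = 271·cos13.4° − 22·1.850 = 222.9; c'Δl = 14.43; W sinα = 62.8
Slice 4: Δl = 2.0/cos20.9° = 2.141 m; N'_4 = 276·cos20.9° − 5·2.141 = 247.1; c'Δl = 16.70; W sinα = 98.5
Slice 5: Δl = 1.8/cos28.7° = 2.052 m; N'_5 = 216·cos28.7° − 44·2.052 = 99.2; c'Δl = 16.01; W sinα = 103.7
Slice 6: Δl = 2.3/cos37.9° = 2.915 m; N'_6 = 211·cos37.9° − 4·2.915 = 154.8; c'Δl = 22.74; W sinα = 129.6
Slice 7: Δl = 2.7/cos51.0° = 4.290 m; N'_7 = 110·cos51.0° − 5·4.290 = 47.8; c'Δl = 33.46; W sinα = 85.5
Σc'Δl = 134.6 kN/m; ΣN' = 1004.3 kN/m; ΣW sinα = 503.1 kN/m
Resisting = 134.6 + 1004.3·tan35.4° = 134.6 + 713.7 = 848.4 kN/m
FS = 848.4 / 503.1 = 1.686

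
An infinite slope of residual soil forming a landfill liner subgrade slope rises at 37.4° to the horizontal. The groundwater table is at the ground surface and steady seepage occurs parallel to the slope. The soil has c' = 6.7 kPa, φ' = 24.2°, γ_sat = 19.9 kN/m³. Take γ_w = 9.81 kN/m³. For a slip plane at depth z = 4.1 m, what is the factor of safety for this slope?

With seepage parallel to the slope and the water table at the surface, the effective normal stress on the slip plane uses the buoyant unit weight γ' = γ_sat − γ_w while the driving shear stress uses γ_sat:
FS = [c' + γ' z cos²β tanφ'] / [γ_sat z sinβ cosβ]
γ' = 19.9 − 9.81 = 10.09 kN/m³
Numerator = 6.7 + 10.09·4.1·cos²37.4°·tan24.2° = 6.7 + 10.09·4.1·0.6311·0.4494 = 18.433 kPa
Denominator = 19.9·4.1·sin37.4°·cos37.4° = 19.9·4.1·0.6074·0.7944 = 39.368 kPa
FS = 18.433 / 39.368 = 0.468

FS = 0.47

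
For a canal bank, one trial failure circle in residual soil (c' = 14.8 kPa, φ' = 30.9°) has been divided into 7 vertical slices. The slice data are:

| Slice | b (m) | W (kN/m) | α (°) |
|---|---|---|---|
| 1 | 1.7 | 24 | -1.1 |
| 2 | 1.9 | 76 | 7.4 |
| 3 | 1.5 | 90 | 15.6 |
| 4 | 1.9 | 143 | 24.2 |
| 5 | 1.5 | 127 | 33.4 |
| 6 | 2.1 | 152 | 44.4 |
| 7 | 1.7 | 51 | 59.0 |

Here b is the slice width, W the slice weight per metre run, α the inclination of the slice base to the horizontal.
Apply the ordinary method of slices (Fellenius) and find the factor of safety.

FS = 1.79

Ordinary method of slices: FS = Σ[c'·Δl_i + (W_i cosα_i)·tanφ'] / Σ W_i sinα_i, with Δl_i = b_i / cosα_i.
Slice 1: Δl = 1.7/cos(-1.1°) = 1.700 m; N'_1 = 24·cos(-1.1°) = 24.0; c'Δl = 25.16; W sinα = -0.5
Slice 2: Δl = 1.9/cos7.4° = 1.916 m; N'_2 = 76·cos7.4° = 75.4; c'Δl = 28.36; W sinα = 9.8
Slice 3: Δl = 1.5/cos15.6° = 1.557 m; N'_3 = 90·cos15.6° = 86.7; c'Δl = 23.05; W sinα = 24.2
Slice 4: Δl = 1.9/cos24.2° = 2.083 m; N'_4 = 143·cos24.2° = 130.4; c'Δl = 30.83; W sinα = 58.6
Slice 5: Δl = 1.5/cos33.4° = 1.797 m; N'_5 = 127·cos33.4° = 106.0; c'Δl = 26.59; W sinα = 69.9
Slice 6: Δl = 2.1/cos44.4° = 2.939 m; N'_6 = 152·cos44.4° = 108.6; c'Δl = 43.50; W sinα = 106.3
Slice 7: Δl = 1.7/cos59.0° = 3.301 m; N'_7 = 51·cos59.0° = 26.3; c'Δl = 48.85; W sinα = 43.7
Σc'Δl = 226.3 kN/m; ΣN' = 557.4 kN/m; ΣW sinα = 312.1 kN/m
Resisting = 226.3 + 557.4·tan30.9° = 226.3 + 333.6 = 559.9 kN/m
FS = 559.9 / 312.1 = 1.794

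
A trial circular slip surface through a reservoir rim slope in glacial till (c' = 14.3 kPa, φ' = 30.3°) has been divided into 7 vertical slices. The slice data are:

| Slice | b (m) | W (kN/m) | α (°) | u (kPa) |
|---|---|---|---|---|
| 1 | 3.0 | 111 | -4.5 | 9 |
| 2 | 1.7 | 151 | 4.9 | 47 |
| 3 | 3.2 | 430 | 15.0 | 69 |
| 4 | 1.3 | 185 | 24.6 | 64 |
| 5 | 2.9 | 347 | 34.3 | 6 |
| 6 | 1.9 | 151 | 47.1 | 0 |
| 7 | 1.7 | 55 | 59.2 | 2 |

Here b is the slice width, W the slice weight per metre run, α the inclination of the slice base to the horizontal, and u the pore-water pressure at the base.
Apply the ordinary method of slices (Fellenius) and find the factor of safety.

Ordinary method of slices: FS = Σ[c'·Δl_i + (W_i cosα_i − u_i·Δl_i)·tanφ'] / Σ W_i sinα_i, with Δl_i = b_i / cosα_i.
Slice 1: Δl = 3.0/cos(-4.5°) = 3.009 m; N'_1 = 111·cos(-4.5°) − 9·3.009 = 83.6; c'Δl = 43.03; W sinα = -8.7
Slice 2: Δl = 1.7/cos4.9° = 1.706 m; N'_2 = 151·cos4.9° − 47·1.706 = 70.3; c'Δl = 24.40; W sinα = 12.9
Slice 3: Δl = 3.2/cos15.0° = 3.313 m; N'_3 = 430·cos15.0° − 69·3.313 = 186.8; c'Δl = 47.37; W sinα = 111.3
Slice 4: Δl = 1.3/cos24.6° = 1.430 m; N'_4 = 185·cos24.6° − 64·1.430 = 76.7; c'Δl = 20.45; W sinα = 77.0
Slice 5: Δl = 2.9/cos34.3° = 3.510 m; N'_5 = 347·cos34.3° − 6·3.510 = 265.6; c'Δl = 50.20; W sinα = 195.5
Slice 6: Δl = 1.9/cos47.1° = 2.791 m; N'_6 = 151·cos47.1° − 0·2.791 = 102.8; c'Δl = 39.91; W sinα = 110.6
Slice 7: Δl = 1.7/cos59.2° = 3.320 m; N'_7 = 55·cos59.2° − 2·3.320 = 21.5; c'Δl = 47.48; W sinα = 47.2
Σc'Δl = 272.8 kN/m; ΣN' = 807.2 kN/m; ΣW sinα = 545.9 kN/m
Resisting = 272.8 + 807.2·tan30.3° = 272.8 + 471.7 = 744.5 kN/m
FS = 744.5 / 545.9 = 1.364

FS = 1.36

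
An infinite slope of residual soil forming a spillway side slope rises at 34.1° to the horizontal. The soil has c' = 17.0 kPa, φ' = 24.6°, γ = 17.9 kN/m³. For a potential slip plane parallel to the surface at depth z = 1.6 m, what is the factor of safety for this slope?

FS = 1.95

For an infinite slope with a slip plane parallel to the surface (no pore pressure): FS = [c' + γz cos²β tanφ'] / [γz sinβ cosβ].
γz = 17.9·1.6 = 28.64 kN/m²
Numerator = 17.0 + 28.64·cos²34.1°·tan24.6° = 17.0 + 28.64·0.6857·0.4578 = 25.991 kPa
Denominator = 28.64·sin34.1°·cos34.1° = 28.64·0.5606·0.8281 = 13.296 kPa
FS = 25.991 / 13.296 = 1.955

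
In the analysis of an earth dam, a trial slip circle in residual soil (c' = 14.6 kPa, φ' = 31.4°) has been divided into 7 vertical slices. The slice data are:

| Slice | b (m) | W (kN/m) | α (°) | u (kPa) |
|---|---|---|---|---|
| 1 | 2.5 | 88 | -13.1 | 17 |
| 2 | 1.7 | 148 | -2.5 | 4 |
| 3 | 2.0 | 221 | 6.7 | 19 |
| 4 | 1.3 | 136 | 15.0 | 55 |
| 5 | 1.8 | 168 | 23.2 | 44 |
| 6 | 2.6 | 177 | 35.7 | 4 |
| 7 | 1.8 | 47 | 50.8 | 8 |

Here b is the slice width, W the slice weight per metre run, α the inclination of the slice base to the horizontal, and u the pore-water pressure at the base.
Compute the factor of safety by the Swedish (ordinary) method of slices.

Ordinary method of slices: FS = Σ[c'·Δl_i + (W_i cosα_i − u_i·Δl_i)·tanφ'] / Σ W_i sinα_i, with Δl_i = b_i / cosα_i.
Slice 1: Δl = 2.5/cos(-13.1°) = 2.567 m; N'_1 = 88·cos(-13.1°) − 17·2.567 = 42.1; c'Δl = 37.48; W sinα = -19.9
Slice 2: Δl = 1.7/cos(-2.5°) = 1.702 m; N'_2 = 148·cos(-2.5°) − 4·1.702 = 141.1; c'Δl = 24.84; W sinα = -6.5
Slice 3: Δl = 2.0/cos6.7° = 2.014 m; N'_3 = 221·cos6.7° − 19·2.014 = 181.2; c'Δl = 29.40; W sinα = 25.8
Slice 4: Δl = 1.3/cos15.0° = 1.346 m; N'_4 = 136·cos15.0° − 55·1.346 = 57.3; c'Δl = 19.65; W sinα = 35.2
Slice 5: Δl = 1.8/cos23.2° = 1.958 m; N'_5 = 168·cos23.2° − 44·1.958 = 68.2; c'Δl = 28.59; W sinα = 66.2
Slice 6: Δl = 2.6/cos35.7° = 3.202 m; N'_6 = 177·cos35.7° − 4·3.202 = 130.9; c'Δl = 46.74; W sinα = 103.3
Slice 7: Δl = 1.8/cos50.8° = 2.848 m; N'_7 = 47·cos50.8° − 8·2.848 = 6.9; c'Δl = 41.58; W sinα = 36.4
Σc'Δl = 228.3 kN/m; ΣN' = 627.8 kN/m; ΣW sinα = 240.5 kN/m
Resisting = 228.3 + 627.8·tan31.4° = 228.3 + 383.2 = 611.5 kN/m
FS = 611.5 / 240.5 = 2.543

FS = 2.54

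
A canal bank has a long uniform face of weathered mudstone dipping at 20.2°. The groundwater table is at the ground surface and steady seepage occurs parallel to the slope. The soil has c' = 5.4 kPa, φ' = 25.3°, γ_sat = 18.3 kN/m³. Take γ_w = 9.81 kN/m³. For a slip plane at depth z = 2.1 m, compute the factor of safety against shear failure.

With seepage parallel to the slope and the water table at the surface, the effective normal stress on the slip plane uses the buoyant unit weight γ' = γ_sat − γ_w while the driving shear stress uses γ_sat:
FS = [c' + γ' z cos²β tanφ'] / [γ_sat z sinβ cosβ]
γ' = 18.3 − 9.81 = 8.49 kN/m³
Numerator = 5.4 + 8.49·2.1·cos²20.2°·tan25.3° = 5.4 + 8.49·2.1·0.8808·0.4727 = 12.823 kPa
Denominator = 18.3·2.1·sin20.2°·cos20.2° = 18.3·2.1·0.3453·0.9385 = 12.454 kPa
FS = 12.823 / 12.454 = 1.030

FS = 1.03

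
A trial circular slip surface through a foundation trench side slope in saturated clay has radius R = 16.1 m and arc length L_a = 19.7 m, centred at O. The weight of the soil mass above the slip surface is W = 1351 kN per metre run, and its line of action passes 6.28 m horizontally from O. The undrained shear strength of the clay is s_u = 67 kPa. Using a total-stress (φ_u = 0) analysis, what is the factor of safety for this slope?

Taking moments about the centre O, the resisting moment is provided by the undrained shear strength acting along the arc:
M_R = s_u·L_a·R = 67·19.70·16.1 = 21250.4 kN·m/m
M_D = W·d = 1351·6.28 = 8484.3 kN·m/m
FS = M_R / M_D = 21250.4 / 8484.3 = 2.505

FS = 2.50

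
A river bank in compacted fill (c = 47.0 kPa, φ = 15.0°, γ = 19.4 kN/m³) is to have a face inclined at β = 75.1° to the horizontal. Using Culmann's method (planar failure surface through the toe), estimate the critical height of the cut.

Culmann's analysis gives the critical failure plane at α_cr = (β + φ)/2 = (75.1 + 15.0)/2 = 45.0°, and the critical height
H_c = (4c/γ) · sinβ cosφ / [1 − cos(β − φ)]
    = (4·47.0/19.4) · sin75.1°·cos15.0° / [1 − cos(60.1°)]
    = 9.691 · 0.9664·0.9659 / [1 − 0.4985]
    = 9.691 · 0.9334 / 0.5015
    = 18.04 m

H_c = 18.04 m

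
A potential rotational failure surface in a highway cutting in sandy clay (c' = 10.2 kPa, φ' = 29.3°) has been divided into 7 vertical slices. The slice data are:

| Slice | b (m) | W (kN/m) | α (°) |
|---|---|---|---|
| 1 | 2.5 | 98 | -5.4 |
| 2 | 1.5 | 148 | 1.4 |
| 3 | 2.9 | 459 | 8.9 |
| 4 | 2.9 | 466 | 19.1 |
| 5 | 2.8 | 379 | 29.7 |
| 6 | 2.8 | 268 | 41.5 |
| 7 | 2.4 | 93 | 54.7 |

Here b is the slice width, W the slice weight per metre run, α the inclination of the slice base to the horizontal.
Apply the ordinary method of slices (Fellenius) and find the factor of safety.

Ordinary method of slices: FS = Σ[c'·Δl_i + (W_i cosα_i)·tanφ'] / Σ W_i sinα_i, with Δl_i = b_i / cosα_i.
Slice 1: Δl = 2.5/cos(-5.4°) = 2.511 m; N'_1 = 98·cos(-5.4°) = 97.6; c'Δl = 25.61; W sinα = -9.2
Slice 2: Δl = 1.5/cos1.4° = 1.500 m; N'_2 = 148·cos1.4° = 148.0; c'Δl = 15.30; W sinα = 3.6
Slice 3: Δl = 2.9/cos8.9° = 2.935 m; N'_3 = 459·cos8.9° = 453.5; c'Δl = 29.94; W sinα = 71.0
Slice 4: Δl = 2.9/cos19.1° = 3.069 m; N'_4 = 466·cos19.1° = 440.3; c'Δl = 31.30; W sinα = 152.5
Slice 5: Δl = 2.8/cos29.7° = 3.223 m; N'_5 = 379·cos29.7° = 329.2; c'Δl = 32.88; W sinα = 187.8
Slice 6: Δl = 2.8/cos41.5° = 3.739 m; N'_6 = 268·cos41.5° = 200.7; c'Δl = 38.13; W sinα = 177.6
Slice 7: Δl = 2.4/cos54.7° = 4.153 m; N'_7 = 93·cos54.7° = 53.7; c'Δl = 42.36; W sinα = 75.9
Σc'Δl = 215.5 kN/m; ΣN' = 1723.0 kN/m; ΣW sinα = 659.2 kN/m
Resisting = 215.5 + 1723.0·tan29.3° = 215.5 + 966.9 = 1182.4 kN/m
FS = 1182.4 / 659.2 = 1.794

FS = 1.79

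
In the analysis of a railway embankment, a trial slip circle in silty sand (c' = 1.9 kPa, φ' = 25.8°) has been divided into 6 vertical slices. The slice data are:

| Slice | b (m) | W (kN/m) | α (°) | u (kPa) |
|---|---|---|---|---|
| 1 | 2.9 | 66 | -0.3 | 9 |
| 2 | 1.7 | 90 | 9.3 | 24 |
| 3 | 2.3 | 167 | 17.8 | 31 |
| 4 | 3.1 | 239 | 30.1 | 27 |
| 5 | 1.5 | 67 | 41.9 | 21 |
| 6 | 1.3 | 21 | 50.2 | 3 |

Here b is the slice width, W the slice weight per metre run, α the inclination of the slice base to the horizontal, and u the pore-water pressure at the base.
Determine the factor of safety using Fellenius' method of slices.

Ordinary method of slices: FS = Σ[c'·Δl_i + (W_i cosα_i − u_i·Δl_i)·tanφ'] / Σ W_i sinα_i, with Δl_i = b_i / cosα_i.
Slice 1: Δl = 2.9/cos(-0.3°) = 2.900 m; N'_1 = 66·cos(-0.3°) − 9·2.900 = 39.9; c'Δl = 5.51; W sinα = -0.3
Slice 2: Δl = 1.7/cos9.3° = 1.723 m; N'_2 = 90·cos9.3° − 24·1.723 = 47.5; c'Δl = 3.27; W sinα = 14.5
Slice 3: Δl = 2.3/cos17.8° = 2.416 m; N'_3 = 167·cos17.8° − 31·2.416 = 84.1; c'Δl = 4.59; W sinα = 51.1
Slice 4: Δl = 3.1/cos30.1° = 3.583 m; N'_4 = 239·cos30.1° − 27·3.583 = 110.0; c'Δl = 6.81; W sinα = 119.9
Slice 5: Δl = 1.5/cos41.9° = 2.015 m; N'_5 = 67·cos41.9° − 21·2.015 = 7.5; c'Δl = 3.83; W sinα = 44.7
Slice 6: Δl = 1.3/cos50.2° = 2.031 m; N'_6 = 21·cos50.2° − 3·2.031 = 7.3; c'Δl = 3.86; W sinα = 16.1
Σc'Δl = 27.9 kN/m; ΣN' = 296.4 kN/m; ΣW sinα = 246.0 kN/m
Resisting = 27.9 + 296.4·tan25.8° = 27.9 + 143.3 = 171.2 kN/m
FS = 171.2 / 246.0 = 0.696

FS = 0.70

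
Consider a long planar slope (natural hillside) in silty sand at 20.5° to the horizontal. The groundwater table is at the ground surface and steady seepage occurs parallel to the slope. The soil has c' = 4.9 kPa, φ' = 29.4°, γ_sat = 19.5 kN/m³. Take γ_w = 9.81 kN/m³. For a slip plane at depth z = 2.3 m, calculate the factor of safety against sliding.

With seepage parallel to the slope and the water table at the surface, the effective normal stress on the slip plane uses the buoyant unit weight γ' = γ_sat − γ_w while the driving shear stress uses γ_sat:
FS = [c' + γ' z cos²β tanφ'] / [γ_sat z sinβ cosβ]
γ' = 19.5 − 9.81 = 9.69 kN/m³
Numerator = 4.9 + 9.69·2.3·cos²20.5°·tan29.4° = 4.9 + 9.69·2.3·0.8774·0.5635 = 15.918 kPa
Denominator = 19.5·2.3·sin20.5°·cos20.5° = 19.5·2.3·0.3502·0.9367 = 14.712 kPa
FS = 15.918 / 14.712 = 1.082

FS = 1.08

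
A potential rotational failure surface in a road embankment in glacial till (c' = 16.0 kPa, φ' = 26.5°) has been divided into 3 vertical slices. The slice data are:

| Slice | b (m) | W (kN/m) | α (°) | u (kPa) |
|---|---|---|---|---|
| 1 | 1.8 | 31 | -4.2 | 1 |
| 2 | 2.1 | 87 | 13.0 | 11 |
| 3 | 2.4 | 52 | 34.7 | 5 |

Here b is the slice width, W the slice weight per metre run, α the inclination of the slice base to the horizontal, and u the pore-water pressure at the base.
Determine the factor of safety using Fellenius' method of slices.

FS = 3.60

Ordinary method of slices: FS = Σ[c'·Δl_i + (W_i cosα_i − u_i·Δl_i)·tanφ'] / Σ W_i sinα_i, with Δl_i = b_i / cosα_i.
Slice 1: Δl = 1.8/cos(-4.2°) = 1.805 m; N'_1 = 31·cos(-4.2°) − 1·1.805 = 29.1; c'Δl = 28.88; W sinα = -2.3
Slice 2: Δl = 2.1/cos13.0° = 2.155 m; N'_2 = 87·cos13.0° − 11·2.155 = 61.1; c'Δl = 34.48; W sinα = 19.6
Slice 3: Δl = 2.4/cos34.7° = 2.919 m; N'_3 = 52·cos34.7° − 5·2.919 = 28.2; c'Δl = 46.71; W sinα = 29.6
Σc'Δl = 110.1 kN/m; ΣN' = 118.3 kN/m; ΣW sinα = 46.9 kN/m
Resisting = 110.1 + 118.3·tan26.5° = 110.1 + 59.0 = 169.1 kN/m
FS = 169.1 / 46.9 = 3.605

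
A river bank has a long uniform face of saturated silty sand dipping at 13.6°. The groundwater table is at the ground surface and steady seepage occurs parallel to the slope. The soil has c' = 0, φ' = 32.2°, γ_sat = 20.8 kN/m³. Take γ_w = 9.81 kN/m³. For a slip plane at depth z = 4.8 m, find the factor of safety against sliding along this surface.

FS = 1.38

With seepage parallel to the slope and the water table at the surface, the effective normal stress on the slip plane uses the buoyant unit weight γ' = γ_sat − γ_w while the driving shear stress uses γ_sat:
FS = [c' + γ' z cos²β tanφ'] / [γ_sat z sinβ cosβ]
(For c' = 0 this reduces to FS = (γ'/γ_sat)·tanφ'/tanβ.)
γ' = 20.8 − 9.81 = 10.99 kN/m³
Numerator = 0.0 + 10.99·4.8·cos²13.6°·tan32.2° = 0.0 + 10.99·4.8·0.9447·0.6297 = 31.383 kPa
Denominator = 20.8·4.8·sin13.6°·cos13.6° = 20.8·4.8·0.2351·0.9720 = 22.818 kPa
FS = 31.383 / 22.818 = 1.375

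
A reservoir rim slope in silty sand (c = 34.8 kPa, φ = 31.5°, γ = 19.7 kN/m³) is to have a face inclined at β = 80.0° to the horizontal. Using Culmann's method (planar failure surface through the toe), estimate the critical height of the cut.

Culmann's analysis gives the critical failure plane at α_cr = (β + φ)/2 = (80.0 + 31.5)/2 = 55.8°, and the critical height
H_c = (4c/γ) · sinβ cosφ / [1 − cos(β − φ)]
    = (4·34.8/19.7) · sin80.0°·cos31.5° / [1 − cos(48.5°)]
    = 7.066 · 0.9848·0.8526 / [1 − 0.6626]
    = 7.066 · 0.8397 / 0.3374
    = 17.59 m

H_c = 17.59 m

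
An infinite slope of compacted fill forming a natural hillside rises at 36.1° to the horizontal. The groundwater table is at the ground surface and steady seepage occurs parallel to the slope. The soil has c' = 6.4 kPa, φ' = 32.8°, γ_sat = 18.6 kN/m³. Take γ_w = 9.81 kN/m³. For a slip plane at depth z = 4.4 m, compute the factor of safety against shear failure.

With seepage parallel to the slope and the water table at the surface, the effective normal stress on the slip plane uses the buoyant unit weight γ' = γ_sat − γ_w while the driving shear stress uses γ_sat:
FS = [c' + γ' z cos²β tanφ'] / [γ_sat z sinβ cosβ]
γ' = 18.6 − 9.81 = 8.79 kN/m³
Numerator = 6.4 + 8.79·4.4·cos²36.1°·tan32.8° = 6.4 + 8.79·4.4·0.6528·0.6445 = 22.672 kPa
Denominator = 18.6·4.4·sin36.1°·cos36.1° = 18.6·4.4·0.5892·0.8080 = 38.961 kPa
FS = 22.672 / 38.961 = 0.582

FS = 0.58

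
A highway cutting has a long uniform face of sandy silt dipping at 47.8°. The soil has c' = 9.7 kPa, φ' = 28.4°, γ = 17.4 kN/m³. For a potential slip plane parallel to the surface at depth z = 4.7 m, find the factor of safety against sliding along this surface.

For an infinite slope with a slip plane parallel to the surface (no pore pressure): FS = [c' + γz cos²β tanφ'] / [γz sinβ cosβ].
γz = 17.4·4.7 = 81.78 kN/m²
Numerator = 9.7 + 81.78·cos²47.8°·tan28.4° = 9.7 + 81.78·0.4512·0.5407 = 29.652 kPa
Denominator = 81.78·sin47.8°·cos47.8° = 81.78·0.7408·0.6717 = 40.695 kPa
FS = 29.652 / 40.695 = 0.729

FS = 0.73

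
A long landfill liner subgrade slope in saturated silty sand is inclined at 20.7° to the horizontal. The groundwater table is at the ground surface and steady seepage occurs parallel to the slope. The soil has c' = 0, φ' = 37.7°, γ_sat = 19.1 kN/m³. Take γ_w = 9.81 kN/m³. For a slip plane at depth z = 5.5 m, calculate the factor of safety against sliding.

With seepage parallel to the slope and the water table at the surface, the effective normal stress on the slip plane uses the buoyant unit weight γ' = γ_sat − γ_w while the driving shear stress uses γ_sat:
FS = [c' + γ' z cos²β tanφ'] / [γ_sat z sinβ cosβ]
(For c' = 0 this reduces to FS = (γ'/γ_sat)·tanφ'/tanβ.)
γ' = 19.1 − 9.81 = 9.29 kN/m³
Numerator = 0.0 + 9.29·5.5·cos²20.7°·tan37.7° = 0.0 + 9.29·5.5·0.8751·0.7729 = 34.557 kPa
Denominator = 19.1·5.5·sin20.7°·cos20.7° = 19.1·5.5·0.3535·0.9354 = 34.735 kPa
FS = 34.557 / 34.735 = 0.995

FS = 0.99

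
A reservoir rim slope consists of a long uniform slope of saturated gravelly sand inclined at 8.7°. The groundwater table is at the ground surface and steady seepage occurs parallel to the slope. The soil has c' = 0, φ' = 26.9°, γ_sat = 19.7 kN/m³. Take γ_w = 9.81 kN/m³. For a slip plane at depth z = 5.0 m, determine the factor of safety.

FS = 1.66

With seepage parallel to the slope and the water table at the surface, the effective normal stress on the slip plane uses the buoyant unit weight γ' = γ_sat − γ_w while the driving shear stress uses γ_sat:
FS = [c' + γ' z cos²β tanφ'] / [γ_sat z sinβ cosβ]
(For c' = 0 this reduces to FS = (γ'/γ_sat)·tanφ'/tanβ.)
γ' = 19.7 − 9.81 = 9.89 kN/m³
Numerator = 0.0 + 9.89·5.0·cos²8.7°·tan26.9° = 0.0 + 9.89·5.0·0.9771·0.5073 = 24.513 kPa
Denominator = 19.7·5.0·sin8.7°·cos8.7° = 19.7·5.0·0.1513·0.9885 = 14.728 kPa
FS = 24.513 / 14.728 = 1.664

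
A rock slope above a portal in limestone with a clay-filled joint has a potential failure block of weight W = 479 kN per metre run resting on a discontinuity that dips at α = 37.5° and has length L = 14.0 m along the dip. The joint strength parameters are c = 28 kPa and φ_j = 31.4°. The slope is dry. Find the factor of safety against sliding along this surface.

FS = 2.14

Resolving the block weight along and normal to the plane and applying the Mohr–Coulomb strength on the joint:
N' = W cosα = 479·cos37.5° = 380.0 kN/m
Driving force T = W sinα = 479·sin37.5° = 291.6 kN/m
Resisting force R = c·L + N'·tanφ_j = 28·14.0 + 380.0·tan31.4° = 392.0 + 232.0 = 624.0 kN/m
FS = R / T = 624.0 / 291.6 = 2.140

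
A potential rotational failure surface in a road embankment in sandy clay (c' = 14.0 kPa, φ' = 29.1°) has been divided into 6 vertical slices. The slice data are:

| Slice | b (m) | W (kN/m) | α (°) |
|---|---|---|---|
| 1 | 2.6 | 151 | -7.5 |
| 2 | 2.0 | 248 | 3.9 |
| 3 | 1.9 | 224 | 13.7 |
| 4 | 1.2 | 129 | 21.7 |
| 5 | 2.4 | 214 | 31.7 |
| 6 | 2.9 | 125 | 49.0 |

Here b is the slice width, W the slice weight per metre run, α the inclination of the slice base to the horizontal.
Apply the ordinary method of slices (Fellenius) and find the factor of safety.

FS = 2.52

Ordinary method of slices: FS = Σ[c'·Δl_i + (W_i cosα_i)·tanφ'] / Σ W_i sinα_i, with Δl_i = b_i / cosα_i.
Slice 1: Δl = 2.6/cos(-7.5°) = 2.622 m; N'_1 = 151·cos(-7.5°) = 149.7; c'Δl = 36.71; W sinα = -19.7
Slice 2: Δl = 2.0/cos3.9° = 2.005 m; N'_2 = 248·cos3.9° = 247.4; c'Δl = 28.06; W sinα = 16.9
Slice 3: Δl = 1.9/cos13.7° = 1.956 m; N'_3 = 224·cos13.7° = 217.6; c'Δl = 27.38; W sinα = 53.1
Slice 4: Δl = 1.2/cos21.7° = 1.292 m; N'_4 = 129·cos21.7° = 119.9; c'Δl = 18.08; W sinα = 47.7
Slice 5: Δl = 2.4/cos31.7° = 2.821 m; N'_5 = 214·cos31.7° = 182.1; c'Δl = 39.49; W sinα = 112.5
Slice 6: Δl = 2.9/cos49.0° = 4.420 m; N'_6 = 125·cos49.0° = 82.0; c'Δl = 61.88; W sinα = 94.3
Σc'Δl = 211.6 kN/m; ΣN' = 998.7 kN/m; ΣW sinα = 304.7 kN/m
Resisting = 211.6 + 998.7·tan29.1° = 211.6 + 555.9 = 767.5 kN/m
FS = 767.5 / 304.7 = 2.519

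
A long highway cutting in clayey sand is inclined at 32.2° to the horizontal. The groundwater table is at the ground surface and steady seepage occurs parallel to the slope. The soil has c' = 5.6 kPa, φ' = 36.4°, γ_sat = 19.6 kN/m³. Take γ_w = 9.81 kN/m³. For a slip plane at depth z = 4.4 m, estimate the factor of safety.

With seepage parallel to the slope and the water table at the surface, the effective normal stress on the slip plane uses the buoyant unit weight γ' = γ_sat − γ_w while the driving shear stress uses γ_sat:
FS = [c' + γ' z cos²β tanφ'] / [γ_sat z sinβ cosβ]
γ' = 19.6 − 9.81 = 9.79 kN/m³
Numerator = 5.6 + 9.79·4.4·cos²32.2°·tan36.4° = 5.6 + 9.79·4.4·0.7160·0.7373 = 28.340 kPa
Denominator = 19.6·4.4·sin32.2°·cos32.2° = 19.6·4.4·0.5329·0.8462 = 38.887 kPa
FS = 28.340 / 38.887 = 0.729

FS = 0.73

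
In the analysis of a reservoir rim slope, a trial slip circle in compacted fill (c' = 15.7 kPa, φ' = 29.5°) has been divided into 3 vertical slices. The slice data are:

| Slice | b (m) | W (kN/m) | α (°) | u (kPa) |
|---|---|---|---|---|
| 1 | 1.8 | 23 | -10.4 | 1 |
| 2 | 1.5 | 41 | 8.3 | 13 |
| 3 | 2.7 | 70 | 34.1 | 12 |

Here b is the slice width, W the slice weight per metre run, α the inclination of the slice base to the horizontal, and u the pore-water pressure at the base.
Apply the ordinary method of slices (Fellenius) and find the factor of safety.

FS = 3.36

Ordinary method of slices: FS = Σ[c'·Δl_i + (W_i cosα_i − u_i·Δl_i)·tanφ'] / Σ W_i sinα_i, with Δl_i = b_i / cosα_i.
Slice 1: Δl = 1.8/cos(-10.4°) = 1.830 m; N'_1 = 23·cos(-10.4°) − 1·1.830 = 20.8; c'Δl = 28.73; W sinα = -4.2
Slice 2: Δl = 1.5/cos8.3° = 1.516 m; N'_2 = 41·cos8.3° − 13·1.516 = 20.9; c'Δl = 23.80; W sinα = 5.9
Slice 3: Δl = 2.7/cos34.1° = 3.261 m; N'_3 = 70·cos34.1° − 12·3.261 = 18.8; c'Δl = 51.19; W sinα = 39.2
Σc'Δl = 103.7 kN/m; ΣN' = 60.5 kN/m; ΣW sinα = 41.0 kN/m
Resisting = 103.7 + 60.5·tan29.5° = 103.7 + 34.2 = 137.9 kN/m
FS = 137.9 / 41.0 = 3.364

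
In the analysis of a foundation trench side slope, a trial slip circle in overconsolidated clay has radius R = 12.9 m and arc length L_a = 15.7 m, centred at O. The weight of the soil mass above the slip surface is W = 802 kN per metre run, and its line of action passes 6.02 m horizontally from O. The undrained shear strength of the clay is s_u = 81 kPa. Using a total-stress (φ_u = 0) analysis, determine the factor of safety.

Taking moments about the centre O, the resisting moment is provided by the undrained shear strength acting along the arc:
M_R = s_u·L_a·R = 81·15.70·12.9 = 16404.9 kN·m/m
M_D = W·d = 802·6.02 = 4828.0 kN·m/m
FS = M_R / M_D = 16404.9 / 4828.0 = 3.398

FS = 3.40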